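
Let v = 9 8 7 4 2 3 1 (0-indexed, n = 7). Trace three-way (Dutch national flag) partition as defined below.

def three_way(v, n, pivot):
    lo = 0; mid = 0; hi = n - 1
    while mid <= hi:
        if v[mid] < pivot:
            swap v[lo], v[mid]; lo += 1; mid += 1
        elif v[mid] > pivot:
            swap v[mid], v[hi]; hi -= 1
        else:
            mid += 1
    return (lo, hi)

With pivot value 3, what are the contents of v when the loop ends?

1 2 3 4 7 8 9

pivot = 3; lo=0, mid=0, hi=6
v[mid]=9>3: swap v[0],v[6]; hi=5 → 1 8 7 4 2 3 9
v[mid]=1<3: swap v[0],v[0]; lo=1,mid=1 → 1 8 7 4 2 3 9
v[mid]=8>3: swap v[1],v[5]; hi=4 → 1 3 7 4 2 8 9
v[mid]=3=3: mid=2
v[mid]=7>3: swap v[2],v[4]; hi=3 → 1 3 2 4 7 8 9
v[mid]=2<3: swap v[1],v[2]; lo=2,mid=3 → 1 2 3 4 7 8 9
v[mid]=4>3: swap v[3],v[3]; hi=2 → 1 2 3 4 7 8 9
end: lo=2, hi=2; v = 1 2 3 4 7 8 9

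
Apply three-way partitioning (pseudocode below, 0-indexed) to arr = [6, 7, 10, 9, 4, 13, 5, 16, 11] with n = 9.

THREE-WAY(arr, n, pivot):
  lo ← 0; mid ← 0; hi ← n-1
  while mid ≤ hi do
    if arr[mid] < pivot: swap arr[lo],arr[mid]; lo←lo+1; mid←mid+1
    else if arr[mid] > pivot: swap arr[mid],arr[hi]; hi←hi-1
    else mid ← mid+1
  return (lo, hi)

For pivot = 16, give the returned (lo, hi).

lo=0 mid=0 hi=8
6<16: swap(0,0), lo=1 mid=1 ⇒ [6, 7, 10, 9, 4, 13, 5, 16, 11]
7<16: swap(1,1), lo=2 mid=2 ⇒ [6, 7, 10, 9, 4, 13, 5, 16, 11]
10<16: swap(2,2), lo=3 mid=3 ⇒ [6, 7, 10, 9, 4, 13, 5, 16, 11]
9<16: swap(3,3), lo=4 mid=4 ⇒ [6, 7, 10, 9, 4, 13, 5, 16, 11]
4<16: swap(4,4), lo=5 mid=5 ⇒ [6, 7, 10, 9, 4, 13, 5, 16, 11]
13<16: swap(5,5), lo=6 mid=6 ⇒ [6, 7, 10, 9, 4, 13, 5, 16, 11]
5<16: swap(6,6), lo=7 mid=7 ⇒ [6, 7, 10, 9, 4, 13, 5, 16, 11]
16=16: mid=8
11<16: swap(7,8), lo=8 mid=9 ⇒ [6, 7, 10, 9, 4, 13, 5, 11, 16]
done. lo=8 hi=8; arr=[6, 7, 10, 9, 4, 13, 5, 11, 16]

(8, 8)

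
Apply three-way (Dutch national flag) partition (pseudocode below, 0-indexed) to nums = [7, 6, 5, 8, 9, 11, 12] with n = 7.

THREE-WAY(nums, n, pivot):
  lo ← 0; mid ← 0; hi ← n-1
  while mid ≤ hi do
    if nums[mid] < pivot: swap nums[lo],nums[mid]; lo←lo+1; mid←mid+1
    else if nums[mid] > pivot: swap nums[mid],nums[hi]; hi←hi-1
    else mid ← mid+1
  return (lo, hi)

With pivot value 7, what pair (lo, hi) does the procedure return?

(2, 2)

pivot = 7; lo=0, mid=0, hi=6
nums[mid]=7=7: mid=1
nums[mid]=6<7: swap nums[0],nums[1]; lo=1,mid=2 → [6, 7, 5, 8, 9, 11, 12]
nums[mid]=5<7: swap nums[1],nums[2]; lo=2,mid=3 → [6, 5, 7, 8, 9, 11, 12]
nums[mid]=8>7: swap nums[3],nums[6]; hi=5 → [6, 5, 7, 12, 9, 11, 8]
nums[mid]=12>7: swap nums[3],nums[5]; hi=4 → [6, 5, 7, 11, 9, 12, 8]
nums[mid]=11>7: swap nums[3],nums[4]; hi=3 → [6, 5, 7, 9, 11, 12, 8]
nums[mid]=9>7: swap nums[3],nums[3]; hi=2 → [6, 5, 7, 9, 11, 12, 8]
end: lo=2, hi=2; nums = [6, 5, 7, 9, 11, 12, 8]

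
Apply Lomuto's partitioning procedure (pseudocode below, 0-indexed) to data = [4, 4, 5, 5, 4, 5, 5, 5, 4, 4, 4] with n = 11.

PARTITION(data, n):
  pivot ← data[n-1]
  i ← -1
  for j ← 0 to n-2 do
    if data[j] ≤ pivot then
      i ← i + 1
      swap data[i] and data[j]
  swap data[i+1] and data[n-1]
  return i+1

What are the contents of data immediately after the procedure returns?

pivot = data[10] = 4; i = -1
j=0: data[0]=4 ≤ 4 → i=0, swap data[0],data[0] (no change) → [4, 4, 5, 5, 4, 5, 5, 5, 4, 4, 4]
j=1: data[1]=4 ≤ 4 → i=1, swap data[1],data[1] (no change) → [4, 4, 5, 5, 4, 5, 5, 5, 4, 4, 4]
j=2: data[2]=5 > 4 → no swap
j=3: data[3]=5 > 4 → no swap
j=4: data[4]=4 ≤ 4 → i=2, swap data[2],data[4] → [4, 4, 4, 5, 5, 5, 5, 5, 4, 4, 4]
j=5: data[5]=5 > 4 → no swap
j=6: data[6]=5 > 4 → no swap
j=7: data[7]=5 > 4 → no swap
j=8: data[8]=4 ≤ 4 → i=3, swap data[3],data[8] → [4, 4, 4, 4, 5, 5, 5, 5, 5, 4, 4]
j=9: data[9]=4 ≤ 4 → i=4, swap data[4],data[9] → [4, 4, 4, 4, 4, 5, 5, 5, 5, 5, 4]
final swap data[5],data[10] → [4, 4, 4, 4, 4, 4, 5, 5, 5, 5, 5]; return 5

[4, 4, 4, 4, 4, 4, 5, 5, 5, 5, 5]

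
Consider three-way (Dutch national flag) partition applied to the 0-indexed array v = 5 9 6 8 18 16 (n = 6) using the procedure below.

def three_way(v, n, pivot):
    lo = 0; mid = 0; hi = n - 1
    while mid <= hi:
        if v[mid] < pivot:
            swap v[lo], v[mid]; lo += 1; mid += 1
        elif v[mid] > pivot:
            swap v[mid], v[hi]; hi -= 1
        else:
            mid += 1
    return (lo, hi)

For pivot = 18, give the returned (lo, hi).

(5, 5)

pivot = 18; lo=0, mid=0, hi=5
v[mid]=5<18: swap v[0],v[0]; lo=1,mid=1 → 5 9 6 8 18 16
v[mid]=9<18: swap v[1],v[1]; lo=2,mid=2 → 5 9 6 8 18 16
v[mid]=6<18: swap v[2],v[2]; lo=3,mid=3 → 5 9 6 8 18 16
v[mid]=8<18: swap v[3],v[3]; lo=4,mid=4 → 5 9 6 8 18 16
v[mid]=18=18: mid=5
v[mid]=16<18: swap v[4],v[5]; lo=5,mid=6 → 5 9 6 8 16 18
end: lo=5, hi=5; v = 5 9 6 8 16 18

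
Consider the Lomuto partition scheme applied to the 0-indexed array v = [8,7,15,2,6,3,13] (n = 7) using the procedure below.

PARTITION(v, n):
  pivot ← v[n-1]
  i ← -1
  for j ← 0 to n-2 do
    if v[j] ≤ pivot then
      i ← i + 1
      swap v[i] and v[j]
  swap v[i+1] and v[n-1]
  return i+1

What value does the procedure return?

pivot=13, i=-1
j=0: 8≤13, i=0, swap(0,0) ⇒ [8,7,15,2,6,3,13]
j=1: 7≤13, i=1, swap(1,1) ⇒ [8,7,15,2,6,3,13]
j=2: 15>13, skip
j=3: 2≤13, i=2, swap(2,3) ⇒ [8,7,2,15,6,3,13]
j=4: 6≤13, i=3, swap(3,4) ⇒ [8,7,2,6,15,3,13]
j=5: 3≤13, i=4, swap(4,5) ⇒ [8,7,2,6,3,15,13]
swap(5,6) ⇒ [8,7,2,6,3,13,15]; return 5

5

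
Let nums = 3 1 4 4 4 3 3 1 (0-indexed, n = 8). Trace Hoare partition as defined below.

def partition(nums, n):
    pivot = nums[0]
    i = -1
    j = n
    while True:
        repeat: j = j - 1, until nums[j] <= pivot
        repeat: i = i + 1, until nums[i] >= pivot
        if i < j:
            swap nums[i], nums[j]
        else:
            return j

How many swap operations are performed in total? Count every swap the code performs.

3

pivot=3
j stops at 7 (1), i stops at 0 (3); swap ⇒ 1 1 4 4 4 3 3 3
j stops at 6 (3), i stops at 2 (4); swap ⇒ 1 1 3 4 4 3 4 3
j stops at 5 (3), i stops at 3 (4); swap ⇒ 1 1 3 3 4 4 4 3
j stops at 3, i stops at 4; i≥j ⇒ return 3. nums=1 1 3 3 4 4 4 3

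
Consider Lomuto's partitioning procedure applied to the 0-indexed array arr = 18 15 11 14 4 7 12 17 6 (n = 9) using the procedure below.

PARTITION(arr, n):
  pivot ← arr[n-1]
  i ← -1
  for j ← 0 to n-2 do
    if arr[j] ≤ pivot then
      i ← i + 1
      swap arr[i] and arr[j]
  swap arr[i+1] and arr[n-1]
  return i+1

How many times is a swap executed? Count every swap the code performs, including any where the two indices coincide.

2

pivot=6, i=-1
j=0: 18>6, skip
j=1: 15>6, skip
j=2: 11>6, skip
j=3: 14>6, skip
j=4: 4≤6, i=0, swap(0,4) ⇒ 4 15 11 14 18 7 12 17 6
j=5: 7>6, skip
j=6: 12>6, skip
j=7: 17>6, skip
swap(1,8) ⇒ 4 6 11 14 18 7 12 17 15; return 1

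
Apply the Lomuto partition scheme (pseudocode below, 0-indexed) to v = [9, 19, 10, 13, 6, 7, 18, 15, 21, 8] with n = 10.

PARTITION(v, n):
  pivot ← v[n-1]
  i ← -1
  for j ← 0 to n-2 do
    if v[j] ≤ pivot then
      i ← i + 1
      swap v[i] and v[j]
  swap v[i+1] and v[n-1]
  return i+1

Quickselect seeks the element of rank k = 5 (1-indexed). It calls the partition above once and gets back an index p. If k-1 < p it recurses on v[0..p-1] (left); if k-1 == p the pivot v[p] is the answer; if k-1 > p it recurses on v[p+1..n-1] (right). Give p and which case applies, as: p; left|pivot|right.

pivot = v[9] = 8; i = -1
j=0: v[0]=9 > 8 → no swap
j=1: v[1]=19 > 8 → no swap
j=2: v[2]=10 > 8 → no swap
j=3: v[3]=13 > 8 → no swap
j=4: v[4]=6 ≤ 8 → i=0, swap v[0],v[4] → [6, 19, 10, 13, 9, 7, 18, 15, 21, 8]
j=5: v[5]=7 ≤ 8 → i=1, swap v[1],v[5] → [6, 7, 10, 13, 9, 19, 18, 15, 21, 8]
j=6: v[6]=18 > 8 → no swap
j=7: v[7]=15 > 8 → no swap
j=8: v[8]=21 > 8 → no swap
final swap v[2],v[9] → [6, 7, 8, 13, 9, 19, 18, 15, 21, 10]; return 2
p = 2; k-1 = 4 > 2 ⇒ right

2; right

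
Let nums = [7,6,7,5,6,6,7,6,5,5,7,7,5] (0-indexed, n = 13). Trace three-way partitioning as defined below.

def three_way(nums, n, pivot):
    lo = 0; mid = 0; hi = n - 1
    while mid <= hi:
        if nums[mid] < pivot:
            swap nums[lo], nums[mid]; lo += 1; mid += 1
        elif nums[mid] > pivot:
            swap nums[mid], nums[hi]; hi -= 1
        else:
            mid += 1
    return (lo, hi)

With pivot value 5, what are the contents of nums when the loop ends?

lo=0 mid=0 hi=12
7>5: swap(0,12), hi=11 ⇒ [5,6,7,5,6,6,7,6,5,5,7,7,7]
5=5: mid=1
6>5: swap(1,11), hi=10 ⇒ [5,7,7,5,6,6,7,6,5,5,7,6,7]
7>5: swap(1,10), hi=9 ⇒ [5,7,7,5,6,6,7,6,5,5,7,6,7]
7>5: swap(1,9), hi=8 ⇒ [5,5,7,5,6,6,7,6,5,7,7,6,7]
5=5: mid=2
7>5: swap(2,8), hi=7 ⇒ [5,5,5,5,6,6,7,6,7,7,7,6,7]
5=5: mid=3
5=5: mid=4
6>5: swap(4,7), hi=6 ⇒ [5,5,5,5,6,6,7,6,7,7,7,6,7]
6>5: swap(4,6), hi=5 ⇒ [5,5,5,5,7,6,6,6,7,7,7,6,7]
7>5: swap(4,5), hi=4 ⇒ [5,5,5,5,6,7,6,6,7,7,7,6,7]
6>5: swap(4,4), hi=3 ⇒ [5,5,5,5,6,7,6,6,7,7,7,6,7]
done. lo=0 hi=3; nums=[5,5,5,5,6,7,6,6,7,7,7,6,7]

[5,5,5,5,6,7,6,6,7,7,7,6,7]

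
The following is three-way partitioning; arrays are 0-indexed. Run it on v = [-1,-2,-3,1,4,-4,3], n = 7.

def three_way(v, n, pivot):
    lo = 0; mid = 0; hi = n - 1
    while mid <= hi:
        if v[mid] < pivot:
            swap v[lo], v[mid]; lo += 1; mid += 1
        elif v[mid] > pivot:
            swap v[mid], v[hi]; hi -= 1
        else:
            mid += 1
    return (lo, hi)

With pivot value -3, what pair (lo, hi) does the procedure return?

(1, 1)

lo=0 mid=0 hi=6
-1>-3: swap(0,6), hi=5 ⇒ [3,-2,-3,1,4,-4,-1]
3>-3: swap(0,5), hi=4 ⇒ [-4,-2,-3,1,4,3,-1]
-4<-3: swap(0,0), lo=1 mid=1 ⇒ [-4,-2,-3,1,4,3,-1]
-2>-3: swap(1,4), hi=3 ⇒ [-4,4,-3,1,-2,3,-1]
4>-3: swap(1,3), hi=2 ⇒ [-4,1,-3,4,-2,3,-1]
1>-3: swap(1,2), hi=1 ⇒ [-4,-3,1,4,-2,3,-1]
-3=-3: mid=2
done. lo=1 hi=1; v=[-4,-3,1,4,-2,3,-1]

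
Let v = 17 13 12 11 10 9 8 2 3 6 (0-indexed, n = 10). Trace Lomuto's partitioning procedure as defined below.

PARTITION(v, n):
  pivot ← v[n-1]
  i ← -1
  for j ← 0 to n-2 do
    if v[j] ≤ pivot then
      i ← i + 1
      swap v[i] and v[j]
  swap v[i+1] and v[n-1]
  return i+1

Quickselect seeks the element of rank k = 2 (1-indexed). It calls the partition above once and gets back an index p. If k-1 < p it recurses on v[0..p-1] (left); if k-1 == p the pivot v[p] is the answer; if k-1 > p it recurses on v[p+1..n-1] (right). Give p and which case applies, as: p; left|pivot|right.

2; left

pivot=6, i=-1
j=0: 17>6, skip
j=1: 13>6, skip
j=2: 12>6, skip
j=3: 11>6, skip
j=4: 10>6, skip
j=5: 9>6, skip
j=6: 8>6, skip
j=7: 2≤6, i=0, swap(0,7) ⇒ 2 13 12 11 10 9 8 17 3 6
j=8: 3≤6, i=1, swap(1,8) ⇒ 2 3 12 11 10 9 8 17 13 6
swap(2,9) ⇒ 2 3 6 11 10 9 8 17 13 12; return 2
p = 2; k-1 = 1 < 2 ⇒ left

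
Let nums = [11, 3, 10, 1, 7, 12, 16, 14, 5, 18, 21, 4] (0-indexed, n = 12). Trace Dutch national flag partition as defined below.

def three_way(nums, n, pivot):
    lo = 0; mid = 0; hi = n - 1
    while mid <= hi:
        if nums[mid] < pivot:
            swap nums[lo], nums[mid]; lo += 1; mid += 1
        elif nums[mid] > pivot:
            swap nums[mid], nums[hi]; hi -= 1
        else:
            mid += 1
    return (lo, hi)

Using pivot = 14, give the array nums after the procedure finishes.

[11, 3, 10, 1, 7, 12, 4, 5, 14, 21, 18, 16]

pivot = 14; lo=0, mid=0, hi=11
nums[mid]=11<14: swap nums[0],nums[0]; lo=1,mid=1 → [11, 3, 10, 1, 7, 12, 16, 14, 5, 18, 21, 4]
nums[mid]=3<14: swap nums[1],nums[1]; lo=2,mid=2 → [11, 3, 10, 1, 7, 12, 16, 14, 5, 18, 21, 4]
nums[mid]=10<14: swap nums[2],nums[2]; lo=3,mid=3 → [11, 3, 10, 1, 7, 12, 16, 14, 5, 18, 21, 4]
nums[mid]=1<14: swap nums[3],nums[3]; lo=4,mid=4 → [11, 3, 10, 1, 7, 12, 16, 14, 5, 18, 21, 4]
nums[mid]=7<14: swap nums[4],nums[4]; lo=5,mid=5 → [11, 3, 10, 1, 7, 12, 16, 14, 5, 18, 21, 4]
nums[mid]=12<14: swap nums[5],nums[5]; lo=6,mid=6 → [11, 3, 10, 1, 7, 12, 16, 14, 5, 18, 21, 4]
nums[mid]=16>14: swap nums[6],nums[11]; hi=10 → [11, 3, 10, 1, 7, 12, 4, 14, 5, 18, 21, 16]
nums[mid]=4<14: swap nums[6],nums[6]; lo=7,mid=7 → [11, 3, 10, 1, 7, 12, 4, 14, 5, 18, 21, 16]
nums[mid]=14=14: mid=8
nums[mid]=5<14: swap nums[7],nums[8]; lo=8,mid=9 → [11, 3, 10, 1, 7, 12, 4, 5, 14, 18, 21, 16]
nums[mid]=18>14: swap nums[9],nums[10]; hi=9 → [11, 3, 10, 1, 7, 12, 4, 5, 14, 21, 18, 16]
nums[mid]=21>14: swap nums[9],nums[9]; hi=8 → [11, 3, 10, 1, 7, 12, 4, 5, 14, 21, 18, 16]
end: lo=8, hi=8; nums = [11, 3, 10, 1, 7, 12, 4, 5, 14, 21, 18, 16]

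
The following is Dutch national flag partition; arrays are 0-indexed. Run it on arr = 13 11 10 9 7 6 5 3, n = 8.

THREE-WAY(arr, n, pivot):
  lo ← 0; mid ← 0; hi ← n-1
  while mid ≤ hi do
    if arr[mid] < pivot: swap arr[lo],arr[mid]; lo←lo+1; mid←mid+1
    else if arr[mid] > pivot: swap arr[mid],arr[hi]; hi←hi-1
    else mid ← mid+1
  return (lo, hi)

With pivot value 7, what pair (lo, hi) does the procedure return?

(3, 3)

pivot = 7; lo=0, mid=0, hi=7
arr[mid]=13>7: swap arr[0],arr[7]; hi=6 → 3 11 10 9 7 6 5 13
arr[mid]=3<7: swap arr[0],arr[0]; lo=1,mid=1 → 3 11 10 9 7 6 5 13
arr[mid]=11>7: swap arr[1],arr[6]; hi=5 → 3 5 10 9 7 6 11 13
arr[mid]=5<7: swap arr[1],arr[1]; lo=2,mid=2 → 3 5 10 9 7 6 11 13
arr[mid]=10>7: swap arr[2],arr[5]; hi=4 → 3 5 6 9 7 10 11 13
arr[mid]=6<7: swap arr[2],arr[2]; lo=3,mid=3 → 3 5 6 9 7 10 11 13
arr[mid]=9>7: swap arr[3],arr[4]; hi=3 → 3 5 6 7 9 10 11 13
arr[mid]=7=7: mid=4
end: lo=3, hi=3; arr = 3 5 6 7 9 10 11 13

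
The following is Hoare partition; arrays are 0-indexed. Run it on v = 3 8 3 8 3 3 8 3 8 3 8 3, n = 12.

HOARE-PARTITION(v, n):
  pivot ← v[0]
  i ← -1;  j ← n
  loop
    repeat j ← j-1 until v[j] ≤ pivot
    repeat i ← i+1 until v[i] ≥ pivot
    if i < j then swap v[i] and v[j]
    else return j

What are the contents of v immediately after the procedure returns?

pivot=3
j stops at 11 (3), i stops at 0 (3); swap ⇒ 3 8 3 8 3 3 8 3 8 3 8 3
j stops at 9 (3), i stops at 1 (8); swap ⇒ 3 3 3 8 3 3 8 3 8 8 8 3
j stops at 7 (3), i stops at 2 (3); swap ⇒ 3 3 3 8 3 3 8 3 8 8 8 3
j stops at 5 (3), i stops at 3 (8); swap ⇒ 3 3 3 3 3 8 8 3 8 8 8 3
j stops at 4, i stops at 4; i≥j ⇒ return 4. v=3 3 3 3 3 8 8 3 8 8 8 3

3 3 3 3 3 8 8 3 8 8 8 3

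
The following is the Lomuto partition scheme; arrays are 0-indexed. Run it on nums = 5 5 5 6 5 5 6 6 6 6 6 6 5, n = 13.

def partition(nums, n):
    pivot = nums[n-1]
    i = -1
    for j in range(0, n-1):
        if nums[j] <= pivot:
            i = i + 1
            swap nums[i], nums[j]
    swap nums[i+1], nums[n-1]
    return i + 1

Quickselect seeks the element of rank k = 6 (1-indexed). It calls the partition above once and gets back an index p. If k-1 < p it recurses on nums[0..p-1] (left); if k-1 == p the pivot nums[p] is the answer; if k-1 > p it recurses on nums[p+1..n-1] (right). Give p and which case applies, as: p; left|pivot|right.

5; pivot

pivot = nums[12] = 5; i = -1
j=0: nums[0]=5 ≤ 5 → i=0, swap nums[0],nums[0] (no change) → 5 5 5 6 5 5 6 6 6 6 6 6 5
j=1: nums[1]=5 ≤ 5 → i=1, swap nums[1],nums[1] (no change) → 5 5 5 6 5 5 6 6 6 6 6 6 5
j=2: nums[2]=5 ≤ 5 → i=2, swap nums[2],nums[2] (no change) → 5 5 5 6 5 5 6 6 6 6 6 6 5
j=3: nums[3]=6 > 5 → no swap
j=4: nums[4]=5 ≤ 5 → i=3, swap nums[3],nums[4] → 5 5 5 5 6 5 6 6 6 6 6 6 5
j=5: nums[5]=5 ≤ 5 → i=4, swap nums[4],nums[5] → 5 5 5 5 5 6 6 6 6 6 6 6 5
j=6: nums[6]=6 > 5 → no swap
j=7: nums[7]=6 > 5 → no swap
j=8: nums[8]=6 > 5 → no swap
j=9: nums[9]=6 > 5 → no swap
j=10: nums[10]=6 > 5 → no swap
j=11: nums[11]=6 > 5 → no swap
final swap nums[5],nums[12] → 5 5 5 5 5 5 6 6 6 6 6 6 6; return 5
p = 5; k-1 = 5 == 5 ⇒ pivot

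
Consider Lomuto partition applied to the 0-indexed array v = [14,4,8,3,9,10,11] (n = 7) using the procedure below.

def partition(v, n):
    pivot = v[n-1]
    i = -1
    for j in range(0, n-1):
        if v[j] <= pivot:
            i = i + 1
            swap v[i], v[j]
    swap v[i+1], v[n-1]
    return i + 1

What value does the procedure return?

5

pivot=11, i=-1
j=0: 14>11, skip
j=1: 4≤11, i=0, swap(0,1) ⇒ [4,14,8,3,9,10,11]
j=2: 8≤11, i=1, swap(1,2) ⇒ [4,8,14,3,9,10,11]
j=3: 3≤11, i=2, swap(2,3) ⇒ [4,8,3,14,9,10,11]
j=4: 9≤11, i=3, swap(3,4) ⇒ [4,8,3,9,14,10,11]
j=5: 10≤11, i=4, swap(4,5) ⇒ [4,8,3,9,10,14,11]
swap(5,6) ⇒ [4,8,3,9,10,11,14]; return 5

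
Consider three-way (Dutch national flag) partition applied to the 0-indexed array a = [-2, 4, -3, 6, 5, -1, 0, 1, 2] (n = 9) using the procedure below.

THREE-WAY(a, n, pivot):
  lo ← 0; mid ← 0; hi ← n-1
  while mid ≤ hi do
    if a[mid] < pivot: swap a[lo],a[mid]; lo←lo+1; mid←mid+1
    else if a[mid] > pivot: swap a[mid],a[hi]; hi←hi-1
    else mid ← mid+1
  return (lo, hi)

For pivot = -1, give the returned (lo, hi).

(2, 2)

lo=0 mid=0 hi=8
-2<-1: swap(0,0), lo=1 mid=1 ⇒ [-2, 4, -3, 6, 5, -1, 0, 1, 2]
4>-1: swap(1,8), hi=7 ⇒ [-2, 2, -3, 6, 5, -1, 0, 1, 4]
2>-1: swap(1,7), hi=6 ⇒ [-2, 1, -3, 6, 5, -1, 0, 2, 4]
1>-1: swap(1,6), hi=5 ⇒ [-2, 0, -3, 6, 5, -1, 1, 2, 4]
0>-1: swap(1,5), hi=4 ⇒ [-2, -1, -3, 6, 5, 0, 1, 2, 4]
-1=-1: mid=2
-3<-1: swap(1,2), lo=2 mid=3 ⇒ [-2, -3, -1, 6, 5, 0, 1, 2, 4]
6>-1: swap(3,4), hi=3 ⇒ [-2, -3, -1, 5, 6, 0, 1, 2, 4]
5>-1: swap(3,3), hi=2 ⇒ [-2, -3, -1, 5, 6, 0, 1, 2, 4]
done. lo=2 hi=2; a=[-2, -3, -1, 5, 6, 0, 1, 2, 4]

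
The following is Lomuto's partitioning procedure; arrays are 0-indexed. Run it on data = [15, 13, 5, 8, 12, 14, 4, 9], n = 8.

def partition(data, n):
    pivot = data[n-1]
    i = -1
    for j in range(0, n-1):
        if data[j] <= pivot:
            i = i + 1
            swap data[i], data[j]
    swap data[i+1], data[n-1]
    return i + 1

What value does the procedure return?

3

pivot=9, i=-1
j=0: 15>9, skip
j=1: 13>9, skip
j=2: 5≤9, i=0, swap(0,2) ⇒ [5, 13, 15, 8, 12, 14, 4, 9]
j=3: 8≤9, i=1, swap(1,3) ⇒ [5, 8, 15, 13, 12, 14, 4, 9]
j=4: 12>9, skip
j=5: 14>9, skip
j=6: 4≤9, i=2, swap(2,6) ⇒ [5, 8, 4, 13, 12, 14, 15, 9]
swap(3,7) ⇒ [5, 8, 4, 9, 12, 14, 15, 13]; return 3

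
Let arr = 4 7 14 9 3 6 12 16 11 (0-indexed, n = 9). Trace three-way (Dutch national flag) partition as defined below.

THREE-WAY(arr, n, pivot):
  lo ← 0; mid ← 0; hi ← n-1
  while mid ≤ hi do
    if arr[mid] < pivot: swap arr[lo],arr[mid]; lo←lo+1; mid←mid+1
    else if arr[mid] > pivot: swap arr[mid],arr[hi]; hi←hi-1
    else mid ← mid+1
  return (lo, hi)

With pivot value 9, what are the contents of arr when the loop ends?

lo=0 mid=0 hi=8
4<9: swap(0,0), lo=1 mid=1 ⇒ 4 7 14 9 3 6 12 16 11
7<9: swap(1,1), lo=2 mid=2 ⇒ 4 7 14 9 3 6 12 16 11
14>9: swap(2,8), hi=7 ⇒ 4 7 11 9 3 6 12 16 14
11>9: swap(2,7), hi=6 ⇒ 4 7 16 9 3 6 12 11 14
16>9: swap(2,6), hi=5 ⇒ 4 7 12 9 3 6 16 11 14
12>9: swap(2,5), hi=4 ⇒ 4 7 6 9 3 12 16 11 14
6<9: swap(2,2), lo=3 mid=3 ⇒ 4 7 6 9 3 12 16 11 14
9=9: mid=4
3<9: swap(3,4), lo=4 mid=5 ⇒ 4 7 6 3 9 12 16 11 14
done. lo=4 hi=4; arr=4 7 6 3 9 12 16 11 14

4 7 6 3 9 12 16 11 14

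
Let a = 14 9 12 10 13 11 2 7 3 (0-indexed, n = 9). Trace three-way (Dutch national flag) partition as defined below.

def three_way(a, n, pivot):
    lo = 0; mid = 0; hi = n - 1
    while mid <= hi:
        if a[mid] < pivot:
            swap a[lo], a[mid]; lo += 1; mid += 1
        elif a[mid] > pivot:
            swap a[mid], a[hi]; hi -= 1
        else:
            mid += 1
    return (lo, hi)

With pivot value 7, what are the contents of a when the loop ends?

3 2 7 13 11 10 12 9 14

pivot = 7; lo=0, mid=0, hi=8
a[mid]=14>7: swap a[0],a[8]; hi=7 → 3 9 12 10 13 11 2 7 14
a[mid]=3<7: swap a[0],a[0]; lo=1,mid=1 → 3 9 12 10 13 11 2 7 14
a[mid]=9>7: swap a[1],a[7]; hi=6 → 3 7 12 10 13 11 2 9 14
a[mid]=7=7: mid=2
a[mid]=12>7: swap a[2],a[6]; hi=5 → 3 7 2 10 13 11 12 9 14
a[mid]=2<7: swap a[1],a[2]; lo=2,mid=3 → 3 2 7 10 13 11 12 9 14
a[mid]=10>7: swap a[3],a[5]; hi=4 → 3 2 7 11 13 10 12 9 14
a[mid]=11>7: swap a[3],a[4]; hi=3 → 3 2 7 13 11 10 12 9 14
a[mid]=13>7: swap a[3],a[3]; hi=2 → 3 2 7 13 11 10 12 9 14
end: lo=2, hi=2; a = 3 2 7 13 11 10 12 9 14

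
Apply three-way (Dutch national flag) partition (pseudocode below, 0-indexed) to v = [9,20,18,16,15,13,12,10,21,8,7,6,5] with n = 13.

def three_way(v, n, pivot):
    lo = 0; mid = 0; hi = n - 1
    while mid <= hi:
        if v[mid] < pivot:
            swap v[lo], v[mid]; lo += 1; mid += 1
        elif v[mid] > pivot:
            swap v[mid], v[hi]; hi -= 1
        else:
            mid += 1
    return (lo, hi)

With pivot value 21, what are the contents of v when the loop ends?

[9,20,18,16,15,13,12,10,8,7,6,5,21]

lo=0 mid=0 hi=12
9<21: swap(0,0), lo=1 mid=1 ⇒ [9,20,18,16,15,13,12,10,21,8,7,6,5]
20<21: swap(1,1), lo=2 mid=2 ⇒ [9,20,18,16,15,13,12,10,21,8,7,6,5]
18<21: swap(2,2), lo=3 mid=3 ⇒ [9,20,18,16,15,13,12,10,21,8,7,6,5]
16<21: swap(3,3), lo=4 mid=4 ⇒ [9,20,18,16,15,13,12,10,21,8,7,6,5]
15<21: swap(4,4), lo=5 mid=5 ⇒ [9,20,18,16,15,13,12,10,21,8,7,6,5]
13<21: swap(5,5), lo=6 mid=6 ⇒ [9,20,18,16,15,13,12,10,21,8,7,6,5]
12<21: swap(6,6), lo=7 mid=7 ⇒ [9,20,18,16,15,13,12,10,21,8,7,6,5]
10<21: swap(7,7), lo=8 mid=8 ⇒ [9,20,18,16,15,13,12,10,21,8,7,6,5]
21=21: mid=9
8<21: swap(8,9), lo=9 mid=10 ⇒ [9,20,18,16,15,13,12,10,8,21,7,6,5]
7<21: swap(9,10), lo=10 mid=11 ⇒ [9,20,18,16,15,13,12,10,8,7,21,6,5]
6<21: swap(10,11), lo=11 mid=12 ⇒ [9,20,18,16,15,13,12,10,8,7,6,21,5]
5<21: swap(11,12), lo=12 mid=13 ⇒ [9,20,18,16,15,13,12,10,8,7,6,5,21]
done. lo=12 hi=12; v=[9,20,18,16,15,13,12,10,8,7,6,5,21]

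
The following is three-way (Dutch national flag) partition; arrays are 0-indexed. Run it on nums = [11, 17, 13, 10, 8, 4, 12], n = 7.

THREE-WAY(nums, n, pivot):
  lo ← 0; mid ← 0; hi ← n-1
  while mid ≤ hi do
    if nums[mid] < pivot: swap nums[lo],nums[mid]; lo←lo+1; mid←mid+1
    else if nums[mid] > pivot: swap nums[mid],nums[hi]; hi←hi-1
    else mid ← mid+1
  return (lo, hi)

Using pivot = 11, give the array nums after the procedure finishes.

[4, 8, 10, 11, 13, 12, 17]

lo=0 mid=0 hi=6
11=11: mid=1
17>11: swap(1,6), hi=5 ⇒ [11, 12, 13, 10, 8, 4, 17]
12>11: swap(1,5), hi=4 ⇒ [11, 4, 13, 10, 8, 12, 17]
4<11: swap(0,1), lo=1 mid=2 ⇒ [4, 11, 13, 10, 8, 12, 17]
13>11: swap(2,4), hi=3 ⇒ [4, 11, 8, 10, 13, 12, 17]
8<11: swap(1,2), lo=2 mid=3 ⇒ [4, 8, 11, 10, 13, 12, 17]
10<11: swap(2,3), lo=3 mid=4 ⇒ [4, 8, 10, 11, 13, 12, 17]
done. lo=3 hi=3; nums=[4, 8, 10, 11, 13, 12, 17]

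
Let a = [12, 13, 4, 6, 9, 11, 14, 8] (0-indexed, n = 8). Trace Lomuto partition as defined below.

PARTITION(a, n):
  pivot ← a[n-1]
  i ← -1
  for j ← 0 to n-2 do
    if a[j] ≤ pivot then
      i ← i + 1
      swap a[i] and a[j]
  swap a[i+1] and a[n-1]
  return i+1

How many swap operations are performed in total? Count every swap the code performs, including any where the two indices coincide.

pivot = a[7] = 8; i = -1
j=0: a[0]=12 > 8 → no swap
j=1: a[1]=13 > 8 → no swap
j=2: a[2]=4 ≤ 8 → i=0, swap a[0],a[2] → [4, 13, 12, 6, 9, 11, 14, 8]
j=3: a[3]=6 ≤ 8 → i=1, swap a[1],a[3] → [4, 6, 12, 13, 9, 11, 14, 8]
j=4: a[4]=9 > 8 → no swap
j=5: a[5]=11 > 8 → no swap
j=6: a[6]=14 > 8 → no swap
final swap a[2],a[7] → [4, 6, 8, 13, 9, 11, 14, 12]; return 2

3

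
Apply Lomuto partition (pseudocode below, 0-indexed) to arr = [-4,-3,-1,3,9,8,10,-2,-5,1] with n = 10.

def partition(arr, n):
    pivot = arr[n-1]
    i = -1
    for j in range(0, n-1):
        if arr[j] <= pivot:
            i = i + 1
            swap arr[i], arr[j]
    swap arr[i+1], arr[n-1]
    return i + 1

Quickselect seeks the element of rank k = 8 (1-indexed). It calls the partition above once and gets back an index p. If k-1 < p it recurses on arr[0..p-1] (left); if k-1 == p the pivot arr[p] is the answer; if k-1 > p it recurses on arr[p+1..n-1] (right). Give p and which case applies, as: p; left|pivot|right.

5; right

pivot=1, i=-1
j=0: -4≤1, i=0, swap(0,0) ⇒ [-4,-3,-1,3,9,8,10,-2,-5,1]
j=1: -3≤1, i=1, swap(1,1) ⇒ [-4,-3,-1,3,9,8,10,-2,-5,1]
j=2: -1≤1, i=2, swap(2,2) ⇒ [-4,-3,-1,3,9,8,10,-2,-5,1]
j=3: 3>1, skip
j=4: 9>1, skip
j=5: 8>1, skip
j=6: 10>1, skip
j=7: -2≤1, i=3, swap(3,7) ⇒ [-4,-3,-1,-2,9,8,10,3,-5,1]
j=8: -5≤1, i=4, swap(4,8) ⇒ [-4,-3,-1,-2,-5,8,10,3,9,1]
swap(5,9) ⇒ [-4,-3,-1,-2,-5,1,10,3,9,8]; return 5
p = 5; k-1 = 7 > 5 ⇒ right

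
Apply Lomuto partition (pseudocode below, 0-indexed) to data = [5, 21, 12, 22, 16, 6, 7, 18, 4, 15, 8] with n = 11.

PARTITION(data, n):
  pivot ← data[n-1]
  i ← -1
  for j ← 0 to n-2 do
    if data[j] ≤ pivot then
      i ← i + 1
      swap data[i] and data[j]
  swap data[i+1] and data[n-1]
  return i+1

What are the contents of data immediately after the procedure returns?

[5, 6, 7, 4, 8, 21, 12, 18, 22, 15, 16]

pivot = data[10] = 8; i = -1
j=0: data[0]=5 ≤ 8 → i=0, swap data[0],data[0] (no change) → [5, 21, 12, 22, 16, 6, 7, 18, 4, 15, 8]
j=1: data[1]=21 > 8 → no swap
j=2: data[2]=12 > 8 → no swap
j=3: data[3]=22 > 8 → no swap
j=4: data[4]=16 > 8 → no swap
j=5: data[5]=6 ≤ 8 → i=1, swap data[1],data[5] → [5, 6, 12, 22, 16, 21, 7, 18, 4, 15, 8]
j=6: data[6]=7 ≤ 8 → i=2, swap data[2],data[6] → [5, 6, 7, 22, 16, 21, 12, 18, 4, 15, 8]
j=7: data[7]=18 > 8 → no swap
j=8: data[8]=4 ≤ 8 → i=3, swap data[3],data[8] → [5, 6, 7, 4, 16, 21, 12, 18, 22, 15, 8]
j=9: data[9]=15 > 8 → no swap
final swap data[4],data[10] → [5, 6, 7, 4, 8, 21, 12, 18, 22, 15, 16]; return 4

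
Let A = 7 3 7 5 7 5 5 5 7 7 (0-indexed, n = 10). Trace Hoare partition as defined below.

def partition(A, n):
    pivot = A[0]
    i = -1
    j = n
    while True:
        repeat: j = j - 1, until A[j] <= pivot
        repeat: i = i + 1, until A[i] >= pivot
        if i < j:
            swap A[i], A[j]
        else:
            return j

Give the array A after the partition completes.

7 3 7 5 5 5 5 7 7 7

pivot=7
j stops at 9 (7), i stops at 0 (7); swap ⇒ 7 3 7 5 7 5 5 5 7 7
j stops at 8 (7), i stops at 2 (7); swap ⇒ 7 3 7 5 7 5 5 5 7 7
j stops at 7 (5), i stops at 4 (7); swap ⇒ 7 3 7 5 5 5 5 7 7 7
j stops at 6, i stops at 7; i≥j ⇒ return 6. A=7 3 7 5 5 5 5 7 7 7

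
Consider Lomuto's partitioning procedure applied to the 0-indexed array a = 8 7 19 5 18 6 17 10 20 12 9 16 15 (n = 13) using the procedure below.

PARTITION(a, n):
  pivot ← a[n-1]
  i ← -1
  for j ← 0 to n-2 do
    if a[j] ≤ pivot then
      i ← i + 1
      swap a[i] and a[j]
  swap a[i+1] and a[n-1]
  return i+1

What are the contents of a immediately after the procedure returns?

pivot = a[12] = 15; i = -1
j=0: a[0]=8 ≤ 15 → i=0, swap a[0],a[0] (no change) → 8 7 19 5 18 6 17 10 20 12 9 16 15
j=1: a[1]=7 ≤ 15 → i=1, swap a[1],a[1] (no change) → 8 7 19 5 18 6 17 10 20 12 9 16 15
j=2: a[2]=19 > 15 → no swap
j=3: a[3]=5 ≤ 15 → i=2, swap a[2],a[3] → 8 7 5 19 18 6 17 10 20 12 9 16 15
j=4: a[4]=18 > 15 → no swap
j=5: a[5]=6 ≤ 15 → i=3, swap a[3],a[5] → 8 7 5 6 18 19 17 10 20 12 9 16 15
j=6: a[6]=17 > 15 → no swap
j=7: a[7]=10 ≤ 15 → i=4, swap a[4],a[7] → 8 7 5 6 10 19 17 18 20 12 9 16 15
j=8: a[8]=20 > 15 → no swap
j=9: a[9]=12 ≤ 15 → i=5, swap a[5],a[9] → 8 7 5 6 10 12 17 18 20 19 9 16 15
j=10: a[10]=9 ≤ 15 → i=6, swap a[6],a[10] → 8 7 5 6 10 12 9 18 20 19 17 16 15
j=11: a[11]=16 > 15 → no swap
final swap a[7],a[12] → 8 7 5 6 10 12 9 15 20 19 17 16 18; return 7

8 7 5 6 10 12 9 15 20 19 17 16 18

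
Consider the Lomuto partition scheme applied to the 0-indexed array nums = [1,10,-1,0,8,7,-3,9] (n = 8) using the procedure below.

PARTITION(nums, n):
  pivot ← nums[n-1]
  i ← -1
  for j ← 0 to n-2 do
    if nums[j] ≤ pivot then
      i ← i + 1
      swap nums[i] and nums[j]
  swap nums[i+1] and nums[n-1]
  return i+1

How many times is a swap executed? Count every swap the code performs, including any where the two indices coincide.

7

pivot=9, i=-1
j=0: 1≤9, i=0, swap(0,0) ⇒ [1,10,-1,0,8,7,-3,9]
j=1: 10>9, skip
j=2: -1≤9, i=1, swap(1,2) ⇒ [1,-1,10,0,8,7,-3,9]
j=3: 0≤9, i=2, swap(2,3) ⇒ [1,-1,0,10,8,7,-3,9]
j=4: 8≤9, i=3, swap(3,4) ⇒ [1,-1,0,8,10,7,-3,9]
j=5: 7≤9, i=4, swap(4,5) ⇒ [1,-1,0,8,7,10,-3,9]
j=6: -3≤9, i=5, swap(5,6) ⇒ [1,-1,0,8,7,-3,10,9]
swap(6,7) ⇒ [1,-1,0,8,7,-3,9,10]; return 6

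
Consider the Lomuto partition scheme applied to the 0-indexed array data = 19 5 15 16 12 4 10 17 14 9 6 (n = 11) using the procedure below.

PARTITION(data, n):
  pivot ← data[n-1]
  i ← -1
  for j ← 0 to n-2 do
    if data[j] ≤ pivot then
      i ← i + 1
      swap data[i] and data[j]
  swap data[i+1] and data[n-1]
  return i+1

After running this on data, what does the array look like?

5 4 6 16 12 19 10 17 14 9 15

pivot=6, i=-1
j=0: 19>6, skip
j=1: 5≤6, i=0, swap(0,1) ⇒ 5 19 15 16 12 4 10 17 14 9 6
j=2: 15>6, skip
j=3: 16>6, skip
j=4: 12>6, skip
j=5: 4≤6, i=1, swap(1,5) ⇒ 5 4 15 16 12 19 10 17 14 9 6
j=6: 10>6, skip
j=7: 17>6, skip
j=8: 14>6, skip
j=9: 9>6, skip
swap(2,10) ⇒ 5 4 6 16 12 19 10 17 14 9 15; return 2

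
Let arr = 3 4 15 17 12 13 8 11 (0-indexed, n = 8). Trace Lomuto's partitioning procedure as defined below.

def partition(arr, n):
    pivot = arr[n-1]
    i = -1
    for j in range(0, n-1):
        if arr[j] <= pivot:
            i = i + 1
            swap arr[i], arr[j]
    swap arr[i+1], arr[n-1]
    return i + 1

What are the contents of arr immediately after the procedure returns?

3 4 8 11 12 13 15 17

pivot=11, i=-1
j=0: 3≤11, i=0, swap(0,0) ⇒ 3 4 15 17 12 13 8 11
j=1: 4≤11, i=1, swap(1,1) ⇒ 3 4 15 17 12 13 8 11
j=2: 15>11, skip
j=3: 17>11, skip
j=4: 12>11, skip
j=5: 13>11, skip
j=6: 8≤11, i=2, swap(2,6) ⇒ 3 4 8 17 12 13 15 11
swap(3,7) ⇒ 3 4 8 11 12 13 15 17; return 3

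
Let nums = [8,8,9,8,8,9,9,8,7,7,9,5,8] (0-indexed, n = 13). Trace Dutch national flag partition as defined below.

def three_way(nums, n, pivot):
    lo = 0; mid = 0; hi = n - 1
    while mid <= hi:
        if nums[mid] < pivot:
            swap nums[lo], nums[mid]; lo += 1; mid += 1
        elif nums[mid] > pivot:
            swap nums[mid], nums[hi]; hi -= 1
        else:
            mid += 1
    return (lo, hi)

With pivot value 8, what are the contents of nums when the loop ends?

pivot = 8; lo=0, mid=0, hi=12
nums[mid]=8=8: mid=1
nums[mid]=8=8: mid=2
nums[mid]=9>8: swap nums[2],nums[12]; hi=11 → [8,8,8,8,8,9,9,8,7,7,9,5,9]
nums[mid]=8=8: mid=3
nums[mid]=8=8: mid=4
nums[mid]=8=8: mid=5
nums[mid]=9>8: swap nums[5],nums[11]; hi=10 → [8,8,8,8,8,5,9,8,7,7,9,9,9]
nums[mid]=5<8: swap nums[0],nums[5]; lo=1,mid=6 → [5,8,8,8,8,8,9,8,7,7,9,9,9]
nums[mid]=9>8: swap nums[6],nums[10]; hi=9 → [5,8,8,8,8,8,9,8,7,7,9,9,9]
nums[mid]=9>8: swap nums[6],nums[9]; hi=8 → [5,8,8,8,8,8,7,8,7,9,9,9,9]
nums[mid]=7<8: swap nums[1],nums[6]; lo=2,mid=7 → [5,7,8,8,8,8,8,8,7,9,9,9,9]
nums[mid]=8=8: mid=8
nums[mid]=7<8: swap nums[2],nums[8]; lo=3,mid=9 → [5,7,7,8,8,8,8,8,8,9,9,9,9]
end: lo=3, hi=8; nums = [5,7,7,8,8,8,8,8,8,9,9,9,9]

[5,7,7,8,8,8,8,8,8,9,9,9,9]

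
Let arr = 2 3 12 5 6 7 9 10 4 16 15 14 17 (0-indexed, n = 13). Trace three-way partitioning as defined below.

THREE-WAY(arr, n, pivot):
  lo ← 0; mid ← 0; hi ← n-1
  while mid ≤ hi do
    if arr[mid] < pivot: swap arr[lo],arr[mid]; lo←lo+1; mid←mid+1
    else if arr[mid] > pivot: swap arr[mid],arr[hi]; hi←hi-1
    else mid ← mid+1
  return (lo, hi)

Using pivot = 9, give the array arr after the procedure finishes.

pivot = 9; lo=0, mid=0, hi=12
arr[mid]=2<9: swap arr[0],arr[0]; lo=1,mid=1 → 2 3 12 5 6 7 9 10 4 16 15 14 17
arr[mid]=3<9: swap arr[1],arr[1]; lo=2,mid=2 → 2 3 12 5 6 7 9 10 4 16 15 14 17
arr[mid]=12>9: swap arr[2],arr[12]; hi=11 → 2 3 17 5 6 7 9 10 4 16 15 14 12
arr[mid]=17>9: swap arr[2],arr[11]; hi=10 → 2 3 14 5 6 7 9 10 4 16 15 17 12
arr[mid]=14>9: swap arr[2],arr[10]; hi=9 → 2 3 15 5 6 7 9 10 4 16 14 17 12
arr[mid]=15>9: swap arr[2],arr[9]; hi=8 → 2 3 16 5 6 7 9 10 4 15 14 17 12
arr[mid]=16>9: swap arr[2],arr[8]; hi=7 → 2 3 4 5 6 7 9 10 16 15 14 17 12
arr[mid]=4<9: swap arr[2],arr[2]; lo=3,mid=3 → 2 3 4 5 6 7 9 10 16 15 14 17 12
arr[mid]=5<9: swap arr[3],arr[3]; lo=4,mid=4 → 2 3 4 5 6 7 9 10 16 15 14 17 12
arr[mid]=6<9: swap arr[4],arr[4]; lo=5,mid=5 → 2 3 4 5 6 7 9 10 16 15 14 17 12
arr[mid]=7<9: swap arr[5],arr[5]; lo=6,mid=6 → 2 3 4 5 6 7 9 10 16 15 14 17 12
arr[mid]=9=9: mid=7
arr[mid]=10>9: swap arr[7],arr[7]; hi=6 → 2 3 4 5 6 7 9 10 16 15 14 17 12
end: lo=6, hi=6; arr = 2 3 4 5 6 7 9 10 16 15 14 17 12

2 3 4 5 6 7 9 10 16 15 14 17 12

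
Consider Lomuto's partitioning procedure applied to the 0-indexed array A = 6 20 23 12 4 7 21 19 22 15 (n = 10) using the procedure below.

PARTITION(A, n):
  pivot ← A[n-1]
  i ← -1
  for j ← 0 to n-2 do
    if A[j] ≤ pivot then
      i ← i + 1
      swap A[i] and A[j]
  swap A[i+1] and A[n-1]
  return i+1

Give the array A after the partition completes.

6 12 4 7 15 20 21 19 22 23

pivot=15, i=-1
j=0: 6≤15, i=0, swap(0,0) ⇒ 6 20 23 12 4 7 21 19 22 15
j=1: 20>15, skip
j=2: 23>15, skip
j=3: 12≤15, i=1, swap(1,3) ⇒ 6 12 23 20 4 7 21 19 22 15
j=4: 4≤15, i=2, swap(2,4) ⇒ 6 12 4 20 23 7 21 19 22 15
j=5: 7≤15, i=3, swap(3,5) ⇒ 6 12 4 7 23 20 21 19 22 15
j=6: 21>15, skip
j=7: 19>15, skip
j=8: 22>15, skip
swap(4,9) ⇒ 6 12 4 7 15 20 21 19 22 23; return 4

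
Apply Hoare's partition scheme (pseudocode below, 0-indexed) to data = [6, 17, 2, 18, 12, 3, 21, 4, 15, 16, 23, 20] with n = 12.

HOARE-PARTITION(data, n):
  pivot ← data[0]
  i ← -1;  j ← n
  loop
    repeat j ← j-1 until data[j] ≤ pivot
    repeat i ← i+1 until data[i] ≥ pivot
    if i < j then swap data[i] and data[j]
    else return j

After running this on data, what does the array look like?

pivot=6
j stops at 7 (4), i stops at 0 (6); swap ⇒ [4, 17, 2, 18, 12, 3, 21, 6, 15, 16, 23, 20]
j stops at 5 (3), i stops at 1 (17); swap ⇒ [4, 3, 2, 18, 12, 17, 21, 6, 15, 16, 23, 20]
j stops at 2, i stops at 3; i≥j ⇒ return 2. data=[4, 3, 2, 18, 12, 17, 21, 6, 15, 16, 23, 20]

[4, 3, 2, 18, 12, 17, 21, 6, 15, 16, 23, 20]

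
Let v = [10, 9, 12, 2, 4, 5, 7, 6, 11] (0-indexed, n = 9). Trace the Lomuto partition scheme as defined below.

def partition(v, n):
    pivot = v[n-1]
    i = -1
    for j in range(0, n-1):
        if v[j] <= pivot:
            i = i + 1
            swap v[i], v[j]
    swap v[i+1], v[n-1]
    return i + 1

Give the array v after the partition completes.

[10, 9, 2, 4, 5, 7, 6, 11, 12]

pivot = v[8] = 11; i = -1
j=0: v[0]=10 ≤ 11 → i=0, swap v[0],v[0] (no change) → [10, 9, 12, 2, 4, 5, 7, 6, 11]
j=1: v[1]=9 ≤ 11 → i=1, swap v[1],v[1] (no change) → [10, 9, 12, 2, 4, 5, 7, 6, 11]
j=2: v[2]=12 > 11 → no swap
j=3: v[3]=2 ≤ 11 → i=2, swap v[2],v[3] → [10, 9, 2, 12, 4, 5, 7, 6, 11]
j=4: v[4]=4 ≤ 11 → i=3, swap v[3],v[4] → [10, 9, 2, 4, 12, 5, 7, 6, 11]
j=5: v[5]=5 ≤ 11 → i=4, swap v[4],v[5] → [10, 9, 2, 4, 5, 12, 7, 6, 11]
j=6: v[6]=7 ≤ 11 → i=5, swap v[5],v[6] → [10, 9, 2, 4, 5, 7, 12, 6, 11]
j=7: v[7]=6 ≤ 11 → i=6, swap v[6],v[7] → [10, 9, 2, 4, 5, 7, 6, 12, 11]
final swap v[7],v[8] → [10, 9, 2, 4, 5, 7, 6, 11, 12]; return 7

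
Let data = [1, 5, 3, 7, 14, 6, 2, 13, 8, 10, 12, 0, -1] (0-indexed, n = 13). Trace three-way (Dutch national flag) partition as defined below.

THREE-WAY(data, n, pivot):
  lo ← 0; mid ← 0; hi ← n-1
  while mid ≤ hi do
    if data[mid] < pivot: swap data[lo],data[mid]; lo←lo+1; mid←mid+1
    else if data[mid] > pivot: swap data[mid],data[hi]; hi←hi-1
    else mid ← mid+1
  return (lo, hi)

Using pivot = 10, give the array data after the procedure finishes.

[1, 5, 3, 7, -1, 6, 2, 0, 8, 10, 12, 13, 14]

pivot = 10; lo=0, mid=0, hi=12
data[mid]=1<10: swap data[0],data[0]; lo=1,mid=1 → [1, 5, 3, 7, 14, 6, 2, 13, 8, 10, 12, 0, -1]
data[mid]=5<10: swap data[1],data[1]; lo=2,mid=2 → [1, 5, 3, 7, 14, 6, 2, 13, 8, 10, 12, 0, -1]
data[mid]=3<10: swap data[2],data[2]; lo=3,mid=3 → [1, 5, 3, 7, 14, 6, 2, 13, 8, 10, 12, 0, -1]
data[mid]=7<10: swap data[3],data[3]; lo=4,mid=4 → [1, 5, 3, 7, 14, 6, 2, 13, 8, 10, 12, 0, -1]
data[mid]=14>10: swap data[4],data[12]; hi=11 → [1, 5, 3, 7, -1, 6, 2, 13, 8, 10, 12, 0, 14]
data[mid]=-1<10: swap data[4],data[4]; lo=5,mid=5 → [1, 5, 3, 7, -1, 6, 2, 13, 8, 10, 12, 0, 14]
data[mid]=6<10: swap data[5],data[5]; lo=6,mid=6 → [1, 5, 3, 7, -1, 6, 2, 13, 8, 10, 12, 0, 14]
data[mid]=2<10: swap data[6],data[6]; lo=7,mid=7 → [1, 5, 3, 7, -1, 6, 2, 13, 8, 10, 12, 0, 14]
data[mid]=13>10: swap data[7],data[11]; hi=10 → [1, 5, 3, 7, -1, 6, 2, 0, 8, 10, 12, 13, 14]
data[mid]=0<10: swap data[7],data[7]; lo=8,mid=8 → [1, 5, 3, 7, -1, 6, 2, 0, 8, 10, 12, 13, 14]
data[mid]=8<10: swap data[8],data[8]; lo=9,mid=9 → [1, 5, 3, 7, -1, 6, 2, 0, 8, 10, 12, 13, 14]
data[mid]=10=10: mid=10
data[mid]=12>10: swap data[10],data[10]; hi=9 → [1, 5, 3, 7, -1, 6, 2, 0, 8, 10, 12, 13, 14]
end: lo=9, hi=9; data = [1, 5, 3, 7, -1, 6, 2, 0, 8, 10, 12, 13, 14]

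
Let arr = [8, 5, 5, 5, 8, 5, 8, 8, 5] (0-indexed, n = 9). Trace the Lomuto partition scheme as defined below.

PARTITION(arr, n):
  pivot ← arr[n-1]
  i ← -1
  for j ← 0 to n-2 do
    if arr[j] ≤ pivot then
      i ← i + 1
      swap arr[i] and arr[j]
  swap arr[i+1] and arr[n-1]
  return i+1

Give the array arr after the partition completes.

pivot = arr[8] = 5; i = -1
j=0: arr[0]=8 > 5 → no swap
j=1: arr[1]=5 ≤ 5 → i=0, swap arr[0],arr[1] → [5, 8, 5, 5, 8, 5, 8, 8, 5]
j=2: arr[2]=5 ≤ 5 → i=1, swap arr[1],arr[2] → [5, 5, 8, 5, 8, 5, 8, 8, 5]
j=3: arr[3]=5 ≤ 5 → i=2, swap arr[2],arr[3] → [5, 5, 5, 8, 8, 5, 8, 8, 5]
j=4: arr[4]=8 > 5 → no swap
j=5: arr[5]=5 ≤ 5 → i=3, swap arr[3],arr[5] → [5, 5, 5, 5, 8, 8, 8, 8, 5]
j=6: arr[6]=8 > 5 → no swap
j=7: arr[7]=8 > 5 → no swap
final swap arr[4],arr[8] → [5, 5, 5, 5, 5, 8, 8, 8, 8]; return 4

[5, 5, 5, 5, 5, 8, 8, 8, 8]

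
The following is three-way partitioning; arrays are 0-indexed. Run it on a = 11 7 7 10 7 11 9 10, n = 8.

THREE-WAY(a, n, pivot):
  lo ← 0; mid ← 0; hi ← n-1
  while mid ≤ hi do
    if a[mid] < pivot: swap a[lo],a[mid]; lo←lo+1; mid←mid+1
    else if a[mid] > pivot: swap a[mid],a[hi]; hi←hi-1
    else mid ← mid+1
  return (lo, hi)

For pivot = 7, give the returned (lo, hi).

(0, 2)

pivot = 7; lo=0, mid=0, hi=7
a[mid]=11>7: swap a[0],a[7]; hi=6 → 10 7 7 10 7 11 9 11
a[mid]=10>7: swap a[0],a[6]; hi=5 → 9 7 7 10 7 11 10 11
a[mid]=9>7: swap a[0],a[5]; hi=4 → 11 7 7 10 7 9 10 11
a[mid]=11>7: swap a[0],a[4]; hi=3 → 7 7 7 10 11 9 10 11
a[mid]=7=7: mid=1
a[mid]=7=7: mid=2
a[mid]=7=7: mid=3
a[mid]=10>7: swap a[3],a[3]; hi=2 → 7 7 7 10 11 9 10 11
end: lo=0, hi=2; a = 7 7 7 10 11 9 10 11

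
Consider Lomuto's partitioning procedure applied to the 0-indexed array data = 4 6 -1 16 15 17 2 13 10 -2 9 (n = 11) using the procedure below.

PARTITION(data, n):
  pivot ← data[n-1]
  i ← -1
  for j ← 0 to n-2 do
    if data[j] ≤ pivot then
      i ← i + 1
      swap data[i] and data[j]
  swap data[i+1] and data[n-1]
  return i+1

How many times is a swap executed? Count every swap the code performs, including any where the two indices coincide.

6

pivot = data[10] = 9; i = -1
j=0: data[0]=4 ≤ 9 → i=0, swap data[0],data[0] (no change) → 4 6 -1 16 15 17 2 13 10 -2 9
j=1: data[1]=6 ≤ 9 → i=1, swap data[1],data[1] (no change) → 4 6 -1 16 15 17 2 13 10 -2 9
j=2: data[2]=-1 ≤ 9 → i=2, swap data[2],data[2] (no change) → 4 6 -1 16 15 17 2 13 10 -2 9
j=3: data[3]=16 > 9 → no swap
j=4: data[4]=15 > 9 → no swap
j=5: data[5]=17 > 9 → no swap
j=6: data[6]=2 ≤ 9 → i=3, swap data[3],data[6] → 4 6 -1 2 15 17 16 13 10 -2 9
j=7: data[7]=13 > 9 → no swap
j=8: data[8]=10 > 9 → no swap
j=9: data[9]=-2 ≤ 9 → i=4, swap data[4],data[9] → 4 6 -1 2 -2 17 16 13 10 15 9
final swap data[5],data[10] → 4 6 -1 2 -2 9 16 13 10 15 17; return 5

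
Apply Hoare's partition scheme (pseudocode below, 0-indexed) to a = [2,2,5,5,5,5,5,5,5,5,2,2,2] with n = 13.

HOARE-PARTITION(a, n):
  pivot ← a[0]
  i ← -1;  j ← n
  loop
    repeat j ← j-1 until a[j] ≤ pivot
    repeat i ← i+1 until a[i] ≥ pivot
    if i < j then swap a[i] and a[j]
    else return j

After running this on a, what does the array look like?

[2,2,2,5,5,5,5,5,5,5,5,2,2]

pivot = a[0] = 2; i = -1, j = 13
j→12 (a[12]=2≤2), i→0 (a[0]=2≥2); i<j, swap → [2,2,5,5,5,5,5,5,5,5,2,2,2]
j→11 (a[11]=2≤2), i→1 (a[1]=2≥2); i<j, swap → [2,2,5,5,5,5,5,5,5,5,2,2,2]
j→10 (a[10]=2≤2), i→2 (a[2]=5≥2); i<j, swap → [2,2,2,5,5,5,5,5,5,5,5,2,2]
j→2, i→3; i≥j, return j=2. a = [2,2,2,5,5,5,5,5,5,5,5,2,2]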